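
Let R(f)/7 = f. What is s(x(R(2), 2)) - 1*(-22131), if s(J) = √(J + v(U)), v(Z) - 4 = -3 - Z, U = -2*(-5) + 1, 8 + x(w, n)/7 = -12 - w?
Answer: 22131 + 2*I*√62 ≈ 22131.0 + 15.748*I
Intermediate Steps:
R(f) = 7*f
x(w, n) = -140 - 7*w (x(w, n) = -56 + 7*(-12 - w) = -56 + (-84 - 7*w) = -140 - 7*w)
U = 11 (U = 10 + 1 = 11)
v(Z) = 1 - Z (v(Z) = 4 + (-3 - Z) = 1 - Z)
s(J) = √(-10 + J) (s(J) = √(J + (1 - 1*11)) = √(J + (1 - 11)) = √(J - 10) = √(-10 + J))
s(x(R(2), 2)) - 1*(-22131) = √(-10 + (-140 - 49*2)) - 1*(-22131) = √(-10 + (-140 - 7*14)) + 22131 = √(-10 + (-140 - 98)) + 22131 = √(-10 - 238) + 22131 = √(-248) + 22131 = 2*I*√62 + 22131 = 22131 + 2*I*√62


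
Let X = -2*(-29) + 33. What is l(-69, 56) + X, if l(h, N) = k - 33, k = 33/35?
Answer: 2063/35 ≈ 58.943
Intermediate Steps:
k = 33/35 (k = 33*(1/35) = 33/35 ≈ 0.94286)
X = 91 (X = 58 + 33 = 91)
l(h, N) = -1122/35 (l(h, N) = 33/35 - 33 = -1122/35)
l(-69, 56) + X = -1122/35 + 91 = 2063/35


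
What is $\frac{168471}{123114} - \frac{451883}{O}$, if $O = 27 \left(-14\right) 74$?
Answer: $\frac{10057599079}{573957468} \approx 17.523$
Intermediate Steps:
$O = -27972$ ($O = \left(-378\right) 74 = -27972$)
$\frac{168471}{123114} - \frac{451883}{O} = \frac{168471}{123114} - \frac{451883}{-27972} = 168471 \cdot \frac{1}{123114} - - \frac{451883}{27972} = \frac{56157}{41038} + \frac{451883}{27972} = \frac{10057599079}{573957468}$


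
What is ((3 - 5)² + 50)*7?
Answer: 378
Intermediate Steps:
((3 - 5)² + 50)*7 = ((-2)² + 50)*7 = (4 + 50)*7 = 54*7 = 378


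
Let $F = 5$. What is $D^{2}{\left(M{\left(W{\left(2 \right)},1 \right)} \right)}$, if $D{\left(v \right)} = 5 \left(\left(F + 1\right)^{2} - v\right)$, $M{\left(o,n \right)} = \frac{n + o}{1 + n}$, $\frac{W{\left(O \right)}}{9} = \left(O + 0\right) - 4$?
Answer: $\frac{198025}{4} \approx 49506.0$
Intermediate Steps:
$W{\left(O \right)} = -36 + 9 O$ ($W{\left(O \right)} = 9 \left(\left(O + 0\right) - 4\right) = 9 \left(O - 4\right) = 9 \left(-4 + O\right) = -36 + 9 O$)
$M{\left(o,n \right)} = \frac{n + o}{1 + n}$
$D{\left(v \right)} = 180 - 5 v$ ($D{\left(v \right)} = 5 \left(\left(5 + 1\right)^{2} - v\right) = 5 \left(6^{2} - v\right) = 5 \left(36 - v\right) = 180 - 5 v$)
$D^{2}{\left(M{\left(W{\left(2 \right)},1 \right)} \right)} = \left(180 - 5 \frac{1 + \left(-36 + 9 \cdot 2\right)}{1 + 1}\right)^{2} = \left(180 - 5 \frac{1 + \left(-36 + 18\right)}{2}\right)^{2} = \left(180 - 5 \frac{1 - 18}{2}\right)^{2} = \left(180 - 5 \cdot \frac{1}{2} \left(-17\right)\right)^{2} = \left(180 - - \frac{85}{2}\right)^{2} = \left(180 + \frac{85}{2}\right)^{2} = \left(\frac{445}{2}\right)^{2} = \frac{198025}{4}$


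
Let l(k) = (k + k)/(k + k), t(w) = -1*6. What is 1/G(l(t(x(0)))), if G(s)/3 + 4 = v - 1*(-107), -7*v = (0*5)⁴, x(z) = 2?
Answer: 1/309 ≈ 0.0032362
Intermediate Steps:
v = 0 (v = -(0*5)⁴/7 = -⅐*0⁴ = -⅐*0 = 0)
t(w) = -6
l(k) = 1 (l(k) = (2*k)/((2*k)) = (2*k)*(1/(2*k)) = 1)
G(s) = 309 (G(s) = -12 + 3*(0 - 1*(-107)) = -12 + 3*(0 + 107) = -12 + 3*107 = -12 + 321 = 309)
1/G(l(t(x(0)))) = 1/309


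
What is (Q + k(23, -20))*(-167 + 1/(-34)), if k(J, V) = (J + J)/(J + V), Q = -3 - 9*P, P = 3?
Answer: 41646/17 ≈ 2449.8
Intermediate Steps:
Q = -30 (Q = -3 - 9*3 = -3 - 27 = -30)
k(J, V) = 2*J/(J + V) (k(J, V) = (2*J)/(J + V) = 2*J/(J + V))
(Q + k(23, -20))*(-167 + 1/(-34)) = (-30 + 2*23/(23 - 20))*(-167 + 1/(-34)) = (-30 + 2*23/3)*(-167 - 1/34) = (-30 + 2*23*(⅓))*(-5679/34) = (-30 + 46/3)*(-5679/34) = -44/3*(-5679/34) = 41646/17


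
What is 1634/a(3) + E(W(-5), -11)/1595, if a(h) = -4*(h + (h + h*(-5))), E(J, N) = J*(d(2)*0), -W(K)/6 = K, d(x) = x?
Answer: 817/18 ≈ 45.389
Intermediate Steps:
W(K) = -6*K
E(J, N) = 0 (E(J, N) = J*(2*0) = J*0 = 0)
a(h) = 12*h (a(h) = -4*(h + (h - 5*h)) = -4*(h - 4*h) = -(-12)*h = 12*h)
1634/a(3) + E(W(-5), -11)/1595 = 1634/((12*3)) + 0/1595 = 1634/36 + 0*(1/1595) = 1634*(1/36) + 0 = 817/18 + 0 = 817/18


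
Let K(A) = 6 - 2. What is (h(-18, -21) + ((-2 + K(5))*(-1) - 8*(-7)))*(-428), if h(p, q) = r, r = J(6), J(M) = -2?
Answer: -22256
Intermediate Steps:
K(A) = 4
r = -2
h(p, q) = -2
(h(-18, -21) + ((-2 + K(5))*(-1) - 8*(-7)))*(-428) = (-2 + ((-2 + 4)*(-1) - 8*(-7)))*(-428) = (-2 + (2*(-1) + 56))*(-428) = (-2 + (-2 + 56))*(-428) = (-2 + 54)*(-428) = 52*(-428) = -22256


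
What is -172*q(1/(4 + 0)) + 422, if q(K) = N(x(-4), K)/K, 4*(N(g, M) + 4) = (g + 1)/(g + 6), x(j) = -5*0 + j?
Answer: 3432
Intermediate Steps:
x(j) = j (x(j) = 0 + j = j)
N(g, M) = -4 + (1 + g)/(4*(6 + g)) (N(g, M) = -4 + ((g + 1)/(g + 6))/4 = -4 + ((1 + g)/(6 + g))/4 = -4 + (1 + g)/(4*(6 + g)))
q(K) = -35/(8*K) (q(K) = (5*(-19 - 3*(-4))/(4*(6 - 4)))/K = ((5/4)*(-19 + 12)/2)/K = ((5/4)*(1/2)*(-7))/K = -35/(8*K))
-172*q(1/(4 + 0)) + 422 = -(-1505)/(2*(1/(4 + 0))) + 422 = -(-1505)/(2*(1/4)) + 422 = -(-1505)/(2*1/4) + 422 = -(-1505)*4/2 + 422 = -172*(-35/2) + 422 = 3010 + 422 = 3432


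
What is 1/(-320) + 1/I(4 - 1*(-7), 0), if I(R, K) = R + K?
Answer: 309/3520 ≈ 0.087784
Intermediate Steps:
I(R, K) = K + R
1/(-320) + 1/I(4 - 1*(-7), 0) = 1/(-320) + 1/(0 + (4 - 1*(-7))) = -1/320 + 1/(0 + (4 + 7)) = -1/320 + 1/(0 + 11) = -1/320 + 1/11 = 309/3520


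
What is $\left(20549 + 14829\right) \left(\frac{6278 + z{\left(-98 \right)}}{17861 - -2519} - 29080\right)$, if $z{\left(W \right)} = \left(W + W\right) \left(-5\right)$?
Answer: $- \frac{5241632269419}{5095} \approx -1.0288 \cdot 10^{9}$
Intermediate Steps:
$z{\left(W \right)} = - 10 W$ ($z{\left(W \right)} = 2 W \left(-5\right) = - 10 W$)
$\left(20549 + 14829\right) \left(\frac{6278 + z{\left(-98 \right)}}{17861 - -2519} - 29080\right) = \left(20549 + 14829\right) \left(\frac{6278 - -980}{17861 - -2519} - 29080\right) = 35378 \left(\frac{6278 + 980}{17861 + \left(-77 + 2596\right)} - 29080\right) = 35378 \left(\frac{7258}{17861 + 2519} - 29080\right) = 35378 \left(\frac{7258}{20380} - 29080\right) = 35378 \left(7258 \cdot \frac{1}{20380} - 29080\right) = 35378 \left(\frac{3629}{10190} - 29080\right) = 35378 \left(- \frac{296321571}{10190}\right) = - \frac{5241632269419}{5095}$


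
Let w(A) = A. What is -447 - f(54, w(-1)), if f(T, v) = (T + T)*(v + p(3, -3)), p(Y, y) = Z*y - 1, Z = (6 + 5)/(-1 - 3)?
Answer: -1122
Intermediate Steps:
Z = -11/4 (Z = 11/(-4) = 11*(-¼) = -11/4 ≈ -2.7500)
p(Y, y) = -1 - 11*y/4 (p(Y, y) = -11*y/4 - 1 = -1 - 11*y/4)
f(T, v) = 2*T*(29/4 + v) (f(T, v) = (T + T)*(v + (-1 - 11/4*(-3))) = (2*T)*(v + (-1 + 33/4)) = (2*T)*(v + 29/4) = (2*T)*(29/4 + v) = 2*T*(29/4 + v))
-447 - f(54, w(-1)) = -447 - 54*(29 + 4*(-1))/2 = -447 - 54*(29 - 4)/2 = -447 - 54*25/2 = -447 - 1*675 = -447 - 675 = -1122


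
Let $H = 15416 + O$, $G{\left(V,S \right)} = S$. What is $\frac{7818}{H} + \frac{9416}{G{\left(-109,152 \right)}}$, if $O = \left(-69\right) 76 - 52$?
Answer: $\frac{6029891}{96140} \approx 62.72$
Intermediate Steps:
$O = -5296$ ($O = -5244 - 52 = -5296$)
$H = 10120$ ($H = 15416 - 5296 = 10120$)
$\frac{7818}{H} + \frac{9416}{G{\left(-109,152 \right)}} = \frac{7818}{10120} + \frac{9416}{152} = 7818 \cdot \frac{1}{10120} + 9416 \cdot \frac{1}{152} = \frac{3909}{5060} + \frac{1177}{19} = \frac{6029891}{96140}$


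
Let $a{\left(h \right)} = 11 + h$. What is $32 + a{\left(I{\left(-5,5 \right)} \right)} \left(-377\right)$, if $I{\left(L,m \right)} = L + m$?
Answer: $-4115$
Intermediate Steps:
$32 + a{\left(I{\left(-5,5 \right)} \right)} \left(-377\right) = 32 + \left(11 + \left(-5 + 5\right)\right) \left(-377\right) = 32 + \left(11 + 0\right) \left(-377\right) = 32 + 11 \left(-377\right) = 32 - 4147 = -4115$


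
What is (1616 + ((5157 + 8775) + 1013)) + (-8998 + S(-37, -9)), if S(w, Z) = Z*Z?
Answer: 7644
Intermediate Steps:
S(w, Z) = Z²
(1616 + ((5157 + 8775) + 1013)) + (-8998 + S(-37, -9)) = (1616 + ((5157 + 8775) + 1013)) + (-8998 + (-9)²) = (1616 + (13932 + 1013)) + (-8998 + 81) = (1616 + 14945) - 8917 = 16561 - 8917 = 7644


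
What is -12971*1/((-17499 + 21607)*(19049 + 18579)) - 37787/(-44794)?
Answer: 2920187819257/3462034730128 ≈ 0.84349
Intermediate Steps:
-12971*1/((-17499 + 21607)*(19049 + 18579)) - 37787/(-44794) = -12971/(4108*37628) - 37787*(-1/44794) = -12971/154575824 + 37787/44794 = 2920187819257/3462034730128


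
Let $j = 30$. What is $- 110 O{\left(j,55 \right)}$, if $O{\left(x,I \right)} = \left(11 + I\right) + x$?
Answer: $-10560$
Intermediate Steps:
$O{\left(x,I \right)} = 11 + I + x$
$- 110 O{\left(j,55 \right)} = - 110 \left(11 + 55 + 30\right) = \left(-110\right) 96 = -10560$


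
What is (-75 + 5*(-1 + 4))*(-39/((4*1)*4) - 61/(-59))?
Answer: 19875/236 ≈ 84.216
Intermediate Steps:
(-75 + 5*(-1 + 4))*(-39/((4*1)*4) - 61/(-59)) = (-75 + 5*3)*(-39/(4*4) - 61*(-1/59)) = (-75 + 15)*(-39/16 + 61/59) = -60*(-39*1/16 + 61/59) = -60*(-39/16 + 61/59) = -60*(-1325/944) = 19875/236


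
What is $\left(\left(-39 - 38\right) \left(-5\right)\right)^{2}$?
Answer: $148225$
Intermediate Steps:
$\left(\left(-39 - 38\right) \left(-5\right)\right)^{2} = \left(\left(-77\right) \left(-5\right)\right)^{2} = 385^{2} = 148225$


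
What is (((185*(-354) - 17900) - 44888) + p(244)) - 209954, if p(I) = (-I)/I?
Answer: -338233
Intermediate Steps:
p(I) = -1
(((185*(-354) - 17900) - 44888) + p(244)) - 209954 = (((185*(-354) - 17900) - 44888) - 1) - 209954 = (((-65490 - 17900) - 44888) - 1) - 209954 = ((-83390 - 44888) - 1) - 209954 = (-128278 - 1) - 209954 = -128279 - 209954 = -338233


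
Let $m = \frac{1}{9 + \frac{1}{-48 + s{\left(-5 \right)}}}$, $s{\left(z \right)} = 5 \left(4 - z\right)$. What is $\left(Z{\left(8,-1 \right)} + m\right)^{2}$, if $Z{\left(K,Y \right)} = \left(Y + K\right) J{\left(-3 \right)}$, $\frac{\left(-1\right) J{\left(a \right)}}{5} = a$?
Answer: $\frac{7469289}{676} \approx 11049.0$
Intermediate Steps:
$J{\left(a \right)} = - 5 a$
$s{\left(z \right)} = 20 - 5 z$
$Z{\left(K,Y \right)} = 15 K + 15 Y$ ($Z{\left(K,Y \right)} = \left(Y + K\right) \left(\left(-5\right) \left(-3\right)\right) = \left(K + Y\right) 15 = 15 K + 15 Y$)
$m = \frac{3}{26}$ ($m = \frac{1}{9 + \frac{1}{-48 + \left(20 - -25\right)}} = \frac{1}{9 + \frac{1}{-48 + \left(20 + 25\right)}} = \frac{1}{9 + \frac{1}{-48 + 45}} = \frac{1}{9 + \frac{1}{-3}} = \frac{1}{9 - \frac{1}{3}} = \frac{1}{\frac{26}{3}} = \frac{3}{26} \approx 0.11538$)
$\left(Z{\left(8,-1 \right)} + m\right)^{2} = \left(\left(15 \cdot 8 + 15 \left(-1\right)\right) + \frac{3}{26}\right)^{2} = \left(\left(120 - 15\right) + \frac{3}{26}\right)^{2} = \left(105 + \frac{3}{26}\right)^{2} = \left(\frac{2733}{26}\right)^{2} = \frac{7469289}{676}$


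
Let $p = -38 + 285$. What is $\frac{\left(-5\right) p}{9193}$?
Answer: $- \frac{1235}{9193} \approx -0.13434$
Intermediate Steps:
$p = 247$
$\frac{\left(-5\right) p}{9193} = \frac{\left(-5\right) 247}{9193} = \left(-1235\right) \frac{1}{9193} = - \frac{1235}{9193}$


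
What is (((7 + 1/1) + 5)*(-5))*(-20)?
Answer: 1300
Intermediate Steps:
(((7 + 1/1) + 5)*(-5))*(-20) = (((7 + 1) + 5)*(-5))*(-20) = ((8 + 5)*(-5))*(-20) = (13*(-5))*(-20) = -65*(-20) = 1300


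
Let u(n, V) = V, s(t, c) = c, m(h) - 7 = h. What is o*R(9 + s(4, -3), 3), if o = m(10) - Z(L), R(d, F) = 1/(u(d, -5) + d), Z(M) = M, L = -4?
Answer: 21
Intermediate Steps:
m(h) = 7 + h
R(d, F) = 1/(-5 + d)
o = 21 (o = (7 + 10) - 1*(-4) = 17 + 4 = 21)
o*R(9 + s(4, -3), 3) = 21/(-5 + (9 - 3)) = 21/(-5 + 6) = 21/1 = 21*1 = 21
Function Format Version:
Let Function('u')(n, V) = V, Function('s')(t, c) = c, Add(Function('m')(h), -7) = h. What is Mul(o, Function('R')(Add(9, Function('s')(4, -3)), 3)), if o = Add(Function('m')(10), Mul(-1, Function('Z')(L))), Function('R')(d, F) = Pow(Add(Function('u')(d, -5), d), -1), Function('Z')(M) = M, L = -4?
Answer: 21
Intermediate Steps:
Function('m')(h) = Add(7, h)
Function('R')(d, F) = Pow(Add(-5, d), -1)
o = 21 (o = Add(Add(7, 10), Mul(-1, -4)) = Add(17, 4) = 21)
Mul(o, Function('R')(Add(9, Function('s')(4, -3)), 3)) = Mul(21, Pow(Add(-5, Add(9, -3)), -1)) = Mul(21, Pow(Add(-5, 6), -1)) = Mul(21, Pow(1, -1)) = Mul(21, 1) = 21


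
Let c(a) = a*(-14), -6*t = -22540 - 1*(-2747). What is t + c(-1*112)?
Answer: 29201/6 ≈ 4866.8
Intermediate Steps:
t = 19793/6 (t = -(-22540 - 1*(-2747))/6 = -(-22540 + 2747)/6 = -1/6*(-19793) = 19793/6 ≈ 3298.8)
c(a) = -14*a
t + c(-1*112) = 19793/6 - (-14)*112 = 19793/6 - 14*(-112) = 19793/6 + 1568 = 29201/6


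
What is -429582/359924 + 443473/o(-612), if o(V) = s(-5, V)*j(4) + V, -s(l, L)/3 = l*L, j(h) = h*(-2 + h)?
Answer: -2815117387/391957236 ≈ -7.1822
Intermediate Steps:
s(l, L) = -3*L*l (s(l, L) = -3*l*L = -3*L*l)
o(V) = 121*V (o(V) = (-3*V*(-5))*(4*(-2 + 4)) + V = (15*V)*(4*2) + V = (15*V)*8 + V = 120*V + V = 121*V)
-429582/359924 + 443473/o(-612) = -429582/359924 + 443473/((121*(-612))) = -429582*1/359924 + 443473/(-74052) = -214791/179962 + 443473*(-1/74052) = -214791/179962 - 443473/74052 = -2815117387/391957236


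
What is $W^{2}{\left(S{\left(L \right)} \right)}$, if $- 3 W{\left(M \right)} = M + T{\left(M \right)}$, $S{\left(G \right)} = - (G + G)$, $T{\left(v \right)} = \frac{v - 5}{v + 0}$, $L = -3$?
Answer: $\frac{1369}{324} \approx 4.2253$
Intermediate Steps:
$T{\left(v \right)} = \frac{-5 + v}{v}$
$S{\left(G \right)} = - 2 G$
$W{\left(M \right)} = - \frac{M}{3} - \frac{-5 + M}{3 M}$ ($W{\left(M \right)} = - \frac{M + \frac{-5 + M}{M}}{3} = - \frac{M}{3} - \frac{-5 + M}{3 M}$)
$W^{2}{\left(S{\left(L \right)} \right)} = \left(\frac{5 - \left(-2\right) \left(-3\right) - \left(\left(-2\right) \left(-3\right)\right)^{2}}{3 \left(\left(-2\right) \left(-3\right)\right)}\right)^{2} = \left(\frac{5 - 6 - 6^{2}}{3 \cdot 6}\right)^{2} = \left(\frac{1}{3} \cdot \frac{1}{6} \left(5 - 6 - 36\right)\right)^{2} = \left(\frac{1}{3} \cdot \frac{1}{6} \left(-37\right)\right)^{2} = \left(- \frac{37}{18}\right)^{2} = \frac{1369}{324}$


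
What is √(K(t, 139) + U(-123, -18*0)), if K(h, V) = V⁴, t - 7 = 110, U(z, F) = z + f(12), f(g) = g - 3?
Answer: √373300927 ≈ 19321.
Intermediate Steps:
f(g) = -3 + g
U(z, F) = 9 + z (U(z, F) = z + (-3 + 12) = z + 9 = 9 + z)
t = 117 (t = 7 + 110 = 117)
√(K(t, 139) + U(-123, -18*0)) = √(139⁴ + (9 - 123)) = √(373301041 - 114) = √373300927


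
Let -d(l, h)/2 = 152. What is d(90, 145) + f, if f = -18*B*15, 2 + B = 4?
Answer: -844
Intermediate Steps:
B = 2 (B = -2 + 4 = 2)
d(l, h) = -304 (d(l, h) = -2*152 = -304)
f = -540 (f = -18*2*15 = -36*15 = -540)
d(90, 145) + f = -304 - 540 = -844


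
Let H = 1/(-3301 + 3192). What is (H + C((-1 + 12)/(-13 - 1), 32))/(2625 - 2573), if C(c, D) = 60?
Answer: 503/436 ≈ 1.1537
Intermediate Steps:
H = -1/109 (H = 1/(-109) = -1/109 ≈ -0.0091743)
(H + C((-1 + 12)/(-13 - 1), 32))/(2625 - 2573) = (-1/109 + 60)/(2625 - 2573) = (6539/109)/52 = (6539/109)*(1/52) = 503/436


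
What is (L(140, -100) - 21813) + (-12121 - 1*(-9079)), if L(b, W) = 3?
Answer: -24852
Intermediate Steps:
(L(140, -100) - 21813) + (-12121 - 1*(-9079)) = (3 - 21813) + (-12121 - 1*(-9079)) = -21810 + (-12121 + 9079) = -21810 - 3042 = -24852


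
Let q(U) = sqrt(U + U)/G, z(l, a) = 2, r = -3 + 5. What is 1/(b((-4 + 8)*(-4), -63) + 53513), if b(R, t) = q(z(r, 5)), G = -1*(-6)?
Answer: 3/160540 ≈ 1.8687e-5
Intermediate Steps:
r = 2
G = 6
q(U) = sqrt(2)*sqrt(U)/6 (q(U) = sqrt(U + U)/6 = sqrt(2*U)*(1/6) = (sqrt(2)*sqrt(U))*(1/6) = sqrt(2)*sqrt(U)/6)
b(R, t) = 1/3 (b(R, t) = sqrt(2)*sqrt(2)/6 = 1/3)
1/(b((-4 + 8)*(-4), -63) + 53513) = 1/(1/3 + 53513) = 1/(160540/3) = 3/160540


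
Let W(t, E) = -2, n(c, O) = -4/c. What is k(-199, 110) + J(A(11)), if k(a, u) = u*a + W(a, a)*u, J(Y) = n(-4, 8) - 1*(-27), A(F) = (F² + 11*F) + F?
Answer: -22082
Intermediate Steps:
A(F) = F² + 12*F
J(Y) = 28 (J(Y) = -4/(-4) - 1*(-27) = -4*(-¼) + 27 = 1 + 27 = 28)
k(a, u) = -2*u + a*u (k(a, u) = u*a - 2*u = a*u - 2*u = -2*u + a*u)
k(-199, 110) + J(A(11)) = 110*(-2 - 199) + 28 = 110*(-201) + 28 = -22110 + 28 = -22082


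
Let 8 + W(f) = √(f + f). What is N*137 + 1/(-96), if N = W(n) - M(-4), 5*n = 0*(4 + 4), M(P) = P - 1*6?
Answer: 26303/96 ≈ 273.99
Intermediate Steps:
M(P) = -6 + P (M(P) = P - 6 = -6 + P)
n = 0 (n = (0*(4 + 4))/5 = (0*8)/5 = (⅕)*0 = 0)
W(f) = -8 + √2*√f (W(f) = -8 + √(f + f) = -8 + √(2*f) = -8 + √2*√f)
N = 2 (N = (-8 + √2*√0) - (-6 - 4) = (-8 + √2*0) - 1*(-10) = (-8 + 0) + 10 = -8 + 10 = 2)
N*137 + 1/(-96) = 2*137 + 1/(-96) = 274 - 1/96 = 26303/96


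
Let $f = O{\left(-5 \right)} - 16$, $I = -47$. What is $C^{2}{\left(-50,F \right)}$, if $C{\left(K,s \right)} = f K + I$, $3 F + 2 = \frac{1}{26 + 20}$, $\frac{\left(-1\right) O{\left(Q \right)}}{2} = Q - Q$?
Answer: $567009$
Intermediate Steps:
$O{\left(Q \right)} = 0$ ($O{\left(Q \right)} = - 2 \left(Q - Q\right) = \left(-2\right) 0 = 0$)
$F = - \frac{91}{138}$ ($F = - \frac{2}{3} + \frac{1}{3 \left(26 + 20\right)} = - \frac{2}{3} + \frac{1}{3 \cdot 46} = - \frac{2}{3} + \frac{1}{3} \cdot \frac{1}{46} = - \frac{2}{3} + \frac{1}{138} = - \frac{91}{138} \approx -0.65942$)
$f = -16$ ($f = 0 - 16 = -16$)
$C{\left(K,s \right)} = -47 - 16 K$ ($C{\left(K,s \right)} = - 16 K - 47 = -47 - 16 K$)
$C^{2}{\left(-50,F \right)} = \left(-47 - -800\right)^{2} = \left(-47 + 800\right)^{2} = 753^{2} = 567009$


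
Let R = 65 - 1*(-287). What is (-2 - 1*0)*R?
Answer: -704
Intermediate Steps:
R = 352 (R = 65 + 287 = 352)
(-2 - 1*0)*R = (-2 - 1*0)*352 = (-2 + 0)*352 = -2*352 = -704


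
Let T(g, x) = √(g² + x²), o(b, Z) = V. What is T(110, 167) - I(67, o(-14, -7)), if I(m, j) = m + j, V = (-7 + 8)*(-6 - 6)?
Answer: -55 + √39989 ≈ 144.97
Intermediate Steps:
V = -12 (V = 1*(-12) = -12)
o(b, Z) = -12
I(m, j) = j + m
T(110, 167) - I(67, o(-14, -7)) = √(110² + 167²) - (-12 + 67) = √(12100 + 27889) - 1*55 = √39989 - 55 = -55 + √39989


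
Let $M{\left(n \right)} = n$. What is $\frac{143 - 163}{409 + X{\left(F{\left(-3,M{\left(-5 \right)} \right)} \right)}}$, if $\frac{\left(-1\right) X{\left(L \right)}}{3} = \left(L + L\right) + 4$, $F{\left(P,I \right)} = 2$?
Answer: $- \frac{4}{77} \approx -0.051948$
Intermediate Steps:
$X{\left(L \right)} = -12 - 6 L$ ($X{\left(L \right)} = - 3 \left(\left(L + L\right) + 4\right) = - 3 \left(2 L + 4\right) = - 3 \left(4 + 2 L\right) = -12 - 6 L$)
$\frac{143 - 163}{409 + X{\left(F{\left(-3,M{\left(-5 \right)} \right)} \right)}} = \frac{143 - 163}{409 - 24} = - \frac{20}{409 - 24} = - \frac{20}{385} = \left(-20\right) \frac{1}{385} = - \frac{4}{77}$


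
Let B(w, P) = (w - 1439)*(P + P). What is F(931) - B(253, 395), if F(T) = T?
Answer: 937871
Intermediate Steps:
B(w, P) = 2*P*(-1439 + w) (B(w, P) = (-1439 + w)*(2*P) = 2*P*(-1439 + w))
F(931) - B(253, 395) = 931 - 2*395*(-1439 + 253) = 931 - 2*395*(-1186) = 931 - 1*(-936940) = 931 + 936940 = 937871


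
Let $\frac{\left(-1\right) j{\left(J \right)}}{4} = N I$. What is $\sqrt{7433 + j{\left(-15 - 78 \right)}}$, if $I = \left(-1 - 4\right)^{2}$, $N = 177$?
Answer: $i \sqrt{10267} \approx 101.33 i$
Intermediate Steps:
$I = 25$ ($I = \left(-5\right)^{2} = 25$)
$j{\left(J \right)} = -17700$ ($j{\left(J \right)} = - 4 \cdot 177 \cdot 25 = \left(-4\right) 4425 = -17700$)
$\sqrt{7433 + j{\left(-15 - 78 \right)}} = \sqrt{7433 - 17700} = \sqrt{-10267} = i \sqrt{10267}$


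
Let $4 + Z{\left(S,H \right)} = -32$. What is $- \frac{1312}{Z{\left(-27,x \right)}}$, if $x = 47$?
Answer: $\frac{328}{9} \approx 36.444$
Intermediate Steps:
$Z{\left(S,H \right)} = -36$ ($Z{\left(S,H \right)} = -4 - 32 = -36$)
$- \frac{1312}{Z{\left(-27,x \right)}} = - \frac{1312}{-36} = \left(-1312\right) \left(- \frac{1}{36}\right) = \frac{328}{9}$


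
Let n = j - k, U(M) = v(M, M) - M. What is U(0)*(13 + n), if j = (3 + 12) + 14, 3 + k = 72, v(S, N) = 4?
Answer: -108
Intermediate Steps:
k = 69 (k = -3 + 72 = 69)
j = 29 (j = 15 + 14 = 29)
U(M) = 4 - M
n = -40 (n = 29 - 1*69 = 29 - 69 = -40)
U(0)*(13 + n) = (4 - 1*0)*(13 - 40) = (4 + 0)*(-27) = 4*(-27) = -108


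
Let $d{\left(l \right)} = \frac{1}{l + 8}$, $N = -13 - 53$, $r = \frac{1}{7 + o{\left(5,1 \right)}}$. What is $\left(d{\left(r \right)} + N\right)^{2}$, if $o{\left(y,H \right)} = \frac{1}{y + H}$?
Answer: $\frac{531625249}{122500} \approx 4339.8$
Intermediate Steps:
$o{\left(y,H \right)} = \frac{1}{H + y}$
$r = \frac{6}{43}$ ($r = \frac{1}{7 + \frac{1}{1 + 5}} = \frac{1}{7 + \frac{1}{6}} = \frac{1}{\frac{43}{6}} = \frac{6}{43} \approx 0.13953$)
$N = -66$ ($N = -13 - 53 = -66$)
$d{\left(l \right)} = \frac{1}{8 + l}$
$\left(d{\left(r \right)} + N\right)^{2} = \left(\frac{1}{8 + \frac{6}{43}} - 66\right)^{2} = \left(\frac{1}{\frac{350}{43}} - 66\right)^{2} = \left(\frac{43}{350} - 66\right)^{2} = \left(- \frac{23057}{350}\right)^{2} = \frac{531625249}{122500}$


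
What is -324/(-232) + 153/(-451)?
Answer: 27657/26158 ≈ 1.0573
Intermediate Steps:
-324/(-232) + 153/(-451) = -324*(-1/232) + 153*(-1/451) = 81/58 - 153/451 = 27657/26158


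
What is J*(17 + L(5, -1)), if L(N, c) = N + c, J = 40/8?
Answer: 105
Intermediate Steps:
J = 5 (J = 40*(⅛) = 5)
J*(17 + L(5, -1)) = 5*(17 + (5 - 1)) = 5*(17 + 4) = 5*21 = 105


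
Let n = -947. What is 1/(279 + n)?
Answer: -1/668 ≈ -0.0014970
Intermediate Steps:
1/(279 + n) = 1/(279 - 947) = 1/(-668) = -1/668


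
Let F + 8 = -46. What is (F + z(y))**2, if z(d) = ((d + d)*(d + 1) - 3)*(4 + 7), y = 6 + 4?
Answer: 5442889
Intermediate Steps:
F = -54 (F = -8 - 46 = -54)
y = 10
z(d) = -33 + 22*d*(1 + d) (z(d) = ((2*d)*(1 + d) - 3)*11 = (2*d*(1 + d) - 3)*11 = (-3 + 2*d*(1 + d))*11 = -33 + 22*d*(1 + d))
(F + z(y))**2 = (-54 + (-33 + 22*10 + 22*10**2))**2 = (-54 + (-33 + 220 + 22*100))**2 = (-54 + (-33 + 220 + 2200))**2 = (-54 + 2387)**2 = 2333**2 = 5442889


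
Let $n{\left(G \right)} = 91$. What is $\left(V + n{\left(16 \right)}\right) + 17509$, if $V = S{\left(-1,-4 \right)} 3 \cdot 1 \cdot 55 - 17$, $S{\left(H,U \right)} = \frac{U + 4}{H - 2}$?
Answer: $17583$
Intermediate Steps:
$S{\left(H,U \right)} = \frac{4 + U}{-2 + H}$
$V = -17$ ($V = \frac{4 - 4}{-2 - 1} \cdot 3 \cdot 1 \cdot 55 - 17 = \frac{1}{-3} \cdot 0 \cdot 3 \cdot 1 \cdot 55 - 17 = \left(- \frac{1}{3}\right) 0 \cdot 3 \cdot 1 \cdot 55 - 17 = 0 \cdot 3 \cdot 1 \cdot 55 - 17 = 0 \cdot 1 \cdot 55 - 17 = 0 \cdot 55 - 17 = 0 - 17 = -17$)
$\left(V + n{\left(16 \right)}\right) + 17509 = \left(-17 + 91\right) + 17509 = 74 + 17509 = 17583$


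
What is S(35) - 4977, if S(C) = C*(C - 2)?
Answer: -3822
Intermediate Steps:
S(C) = C*(-2 + C)
S(35) - 4977 = 35*(-2 + 35) - 4977 = 35*33 - 4977 = 1155 - 4977 = -3822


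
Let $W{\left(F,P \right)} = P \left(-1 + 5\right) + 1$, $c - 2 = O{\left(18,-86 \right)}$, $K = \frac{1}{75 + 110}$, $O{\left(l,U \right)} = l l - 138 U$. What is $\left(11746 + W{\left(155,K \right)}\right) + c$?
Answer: $\frac{4429089}{185} \approx 23941.0$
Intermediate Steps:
$O{\left(l,U \right)} = l^{2} - 138 U$
$K = \frac{1}{185} \approx 0.0054054$
$c = 12194$ ($c = 2 + \left(18^{2} - -11868\right) = 2 + \left(324 + 11868\right) = 2 + 12192 = 12194$)
$W{\left(F,P \right)} = 1 + 4 P$ ($W{\left(F,P \right)} = P 4 + 1 = 4 P + 1 = 1 + 4 P$)
$\left(11746 + W{\left(155,K \right)}\right) + c = \left(11746 + \left(1 + 4 \cdot \frac{1}{185}\right)\right) + 12194 = \left(11746 + \left(1 + \frac{4}{185}\right)\right) + 12194 = \left(11746 + \frac{189}{185}\right) + 12194 = \frac{2173199}{185} + 12194 = \frac{4429089}{185}$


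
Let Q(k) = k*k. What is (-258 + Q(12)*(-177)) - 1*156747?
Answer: -182493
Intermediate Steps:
Q(k) = k**2
(-258 + Q(12)*(-177)) - 1*156747 = (-258 + 12**2*(-177)) - 1*156747 = (-258 + 144*(-177)) - 156747 = (-258 - 25488) - 156747 = -25746 - 156747 = -182493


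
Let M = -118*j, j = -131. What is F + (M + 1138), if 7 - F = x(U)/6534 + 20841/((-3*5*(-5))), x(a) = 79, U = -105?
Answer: 2666706377/163350 ≈ 16325.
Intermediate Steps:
M = 15458 (M = -118*(-131) = 15458)
F = -44250223/163350 (F = 7 - (79/6534 + 20841/((-3*5*(-5)))) = 7 - (79*(1/6534) + 20841/((-15*(-5)))) = 7 - (79/6534 + 20841/75) = 7 - (79/6534 + 20841*(1/75)) = 7 - (79/6534 + 6947/25) = 7 - 1*45393673/163350 = 7 - 45393673/163350 = -44250223/163350 ≈ -270.89)
F + (M + 1138) = -44250223/163350 + (15458 + 1138) = -44250223/163350 + 16596 = 2666706377/163350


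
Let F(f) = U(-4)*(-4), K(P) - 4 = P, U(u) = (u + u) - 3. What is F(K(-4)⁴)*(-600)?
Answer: -26400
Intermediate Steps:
U(u) = -3 + 2*u (U(u) = 2*u - 3 = -3 + 2*u)
K(P) = 4 + P
F(f) = 44 (F(f) = (-3 + 2*(-4))*(-4) = (-3 - 8)*(-4) = -11*(-4) = 44)
F(K(-4)⁴)*(-600) = 44*(-600) = -26400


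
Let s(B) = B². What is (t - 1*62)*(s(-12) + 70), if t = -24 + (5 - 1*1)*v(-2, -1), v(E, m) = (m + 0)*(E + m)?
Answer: -15836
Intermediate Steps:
v(E, m) = m*(E + m)
t = -12 (t = -24 + (5 - 1*1)*(-(-2 - 1)) = -24 + (5 - 1)*(-1*(-3)) = -24 + 4*3 = -24 + 12 = -12)
(t - 1*62)*(s(-12) + 70) = (-12 - 1*62)*((-12)² + 70) = (-12 - 62)*(144 + 70) = -74*214 = -15836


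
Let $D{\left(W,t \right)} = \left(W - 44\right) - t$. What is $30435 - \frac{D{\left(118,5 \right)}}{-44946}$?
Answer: $\frac{455977193}{14982} \approx 30435.0$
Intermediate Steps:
$D{\left(W,t \right)} = -44 + W - t$ ($D{\left(W,t \right)} = \left(-44 + W\right) - t = -44 + W - t$)
$30435 - \frac{D{\left(118,5 \right)}}{-44946} = 30435 - \frac{-44 + 118 - 5}{-44946} = 30435 - \left(-44 + 118 - 5\right) \left(- \frac{1}{44946}\right) = 30435 - 69 \left(- \frac{1}{44946}\right) = 30435 - - \frac{23}{14982} = 30435 + \frac{23}{14982} = \frac{455977193}{14982}$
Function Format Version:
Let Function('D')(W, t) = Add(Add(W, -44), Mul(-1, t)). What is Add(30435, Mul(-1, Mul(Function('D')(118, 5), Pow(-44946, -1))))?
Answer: Rational(455977193, 14982) ≈ 30435.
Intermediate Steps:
Function('D')(W, t) = Add(-44, W, Mul(-1, t)) (Function('D')(W, t) = Add(Add(-44, W), Mul(-1, t)) = Add(-44, W, Mul(-1, t)))
Add(30435, Mul(-1, Mul(Function('D')(118, 5), Pow(-44946, -1)))) = Add(30435, Mul(-1, Mul(Add(-44, 118, Mul(-1, 5)), Pow(-44946, -1)))) = Add(30435, Mul(-1, Mul(Add(-44, 118, -5), Rational(-1, 44946)))) = Add(30435, Mul(-1, Mul(69, Rational(-1, 44946)))) = Add(30435, Mul(-1, Rational(-23, 14982))) = Add(30435, Rational(23, 14982)) = Rational(455977193, 14982)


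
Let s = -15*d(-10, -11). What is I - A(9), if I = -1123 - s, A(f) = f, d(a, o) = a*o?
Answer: 518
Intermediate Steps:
s = -1650 (s = -(-150)*(-11) = -15*110 = -1650)
I = 527 (I = -1123 - 1*(-1650) = -1123 + 1650 = 527)
I - A(9) = 527 - 1*9 = 527 - 9 = 518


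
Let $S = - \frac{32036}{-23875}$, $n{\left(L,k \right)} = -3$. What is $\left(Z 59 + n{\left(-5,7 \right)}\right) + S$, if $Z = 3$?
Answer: $\frac{4186286}{23875} \approx 175.34$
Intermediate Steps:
$S = \frac{32036}{23875}$ ($S = \left(-32036\right) \left(- \frac{1}{23875}\right) = \frac{32036}{23875} \approx 1.3418$)
$\left(Z 59 + n{\left(-5,7 \right)}\right) + S = \left(3 \cdot 59 - 3\right) + \frac{32036}{23875} = \left(177 - 3\right) + \frac{32036}{23875} = 174 + \frac{32036}{23875} = \frac{4186286}{23875}$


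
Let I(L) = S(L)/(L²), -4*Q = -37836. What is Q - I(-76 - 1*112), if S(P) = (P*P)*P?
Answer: 9647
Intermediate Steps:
S(P) = P³ (S(P) = P²*P = P³)
Q = 9459 (Q = -¼*(-37836) = 9459)
I(L) = L (I(L) = L³/(L²) = L³/L² = L)
Q - I(-76 - 1*112) = 9459 - (-76 - 1*112) = 9459 - (-76 - 112) = 9459 - 1*(-188) = 9459 + 188 = 9647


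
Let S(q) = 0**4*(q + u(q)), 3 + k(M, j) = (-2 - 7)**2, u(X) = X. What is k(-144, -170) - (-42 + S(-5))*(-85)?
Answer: -3492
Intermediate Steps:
k(M, j) = 78 (k(M, j) = -3 + (-2 - 7)**2 = -3 + (-9)**2 = -3 + 81 = 78)
S(q) = 0 (S(q) = 0**4*(q + q) = 0*(2*q) = 0)
k(-144, -170) - (-42 + S(-5))*(-85) = 78 - (-42 + 0)*(-85) = 78 - (-42)*(-85) = 78 - 1*3570 = 78 - 3570 = -3492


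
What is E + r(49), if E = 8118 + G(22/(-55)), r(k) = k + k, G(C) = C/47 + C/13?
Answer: 5019952/611 ≈ 8216.0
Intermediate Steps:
G(C) = 60*C/611 (G(C) = C*(1/47) + C*(1/13) = C/47 + C/13 = 60*C/611)
r(k) = 2*k
E = 4960074/611 (E = 8118 + 60*(22/(-55))/611 = 8118 + 60*(22*(-1/55))/611 = 8118 + (60/611)*(-⅖) = 8118 - 24/611 = 4960074/611 ≈ 8118.0)
E + r(49) = 4960074/611 + 2*49 = 4960074/611 + 98 = 5019952/611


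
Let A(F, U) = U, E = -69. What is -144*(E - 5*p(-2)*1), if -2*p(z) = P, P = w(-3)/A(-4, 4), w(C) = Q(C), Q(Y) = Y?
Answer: 10206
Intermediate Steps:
w(C) = C
P = -¾ (P = -3/4 = -3*¼ = -¾ ≈ -0.75000)
p(z) = 3/8 (p(z) = -½*(-¾) = 3/8)
-144*(E - 5*p(-2)*1) = -144*(-69 - 5*3/8*1) = -144*(-69 - 15/8*1) = -144*(-69 - 15/8) = -144*(-567/8) = 10206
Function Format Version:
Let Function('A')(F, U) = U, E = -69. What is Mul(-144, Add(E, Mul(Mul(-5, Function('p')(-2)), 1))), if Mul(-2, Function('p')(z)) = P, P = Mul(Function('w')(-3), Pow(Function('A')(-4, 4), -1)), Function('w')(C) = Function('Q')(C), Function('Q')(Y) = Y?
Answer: 10206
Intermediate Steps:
Function('w')(C) = C
P = Rational(-3, 4) (P = Mul(-3, Pow(4, -1)) = Mul(-3, Rational(1, 4)) = Rational(-3, 4) ≈ -0.75000)
Function('p')(z) = Rational(3, 8) (Function('p')(z) = Mul(Rational(-1, 2), Rational(-3, 4)) = Rational(3, 8))
Mul(-144, Add(E, Mul(Mul(-5, Function('p')(-2)), 1))) = Mul(-144, Add(-69, Mul(Mul(-5, Rational(3, 8)), 1))) = Mul(-144, Add(-69, Mul(Rational(-15, 8), 1))) = Mul(-144, Add(-69, Rational(-15, 8))) = Mul(-144, Rational(-567, 8)) = 10206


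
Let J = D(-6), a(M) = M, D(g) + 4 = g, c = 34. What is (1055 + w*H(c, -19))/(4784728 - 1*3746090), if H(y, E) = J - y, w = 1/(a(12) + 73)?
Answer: 89631/88284230 ≈ 0.0010153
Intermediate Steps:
D(g) = -4 + g
J = -10 (J = -4 - 6 = -10)
w = 1/85 (w = 1/(12 + 73) = 1/85 ≈ 0.011765)
H(y, E) = -10 - y
(1055 + w*H(c, -19))/(4784728 - 1*3746090) = (1055 + (-10 - 1*34)/85)/(4784728 - 1*3746090) = (1055 + (-10 - 34)/85)/(4784728 - 3746090) = (1055 + (1/85)*(-44))/1038638 = (1055 - 44/85)*(1/1038638) = (89631/85)*(1/1038638) = 89631/88284230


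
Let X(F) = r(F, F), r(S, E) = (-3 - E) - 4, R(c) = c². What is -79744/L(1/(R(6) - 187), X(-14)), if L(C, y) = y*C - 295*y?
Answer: 860096/22273 ≈ 38.616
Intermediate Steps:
r(S, E) = -7 - E
X(F) = -7 - F
L(C, y) = -295*y + C*y (L(C, y) = C*y - 295*y = -295*y + C*y)
-79744/L(1/(R(6) - 187), X(-14)) = -79744*1/((-295 + 1/(6² - 187))*(-7 - 1*(-14))) = -79744*1/((-295 + 1/(36 - 187))*(-7 + 14)) = -79744*1/(7*(-295 + 1/(-151))) = -79744*1/(7*(-295 - 1/151)) = -79744/(7*(-44546/151)) = -79744/(-311822/151) = -79744*(-151/311822) = 860096/22273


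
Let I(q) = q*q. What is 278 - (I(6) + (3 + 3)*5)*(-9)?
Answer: 872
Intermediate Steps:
I(q) = q**2
278 - (I(6) + (3 + 3)*5)*(-9) = 278 - (6**2 + (3 + 3)*5)*(-9) = 278 - (36 + 6*5)*(-9) = 278 - (36 + 30)*(-9) = 278 - 66*(-9) = 278 - 1*(-594) = 278 + 594 = 872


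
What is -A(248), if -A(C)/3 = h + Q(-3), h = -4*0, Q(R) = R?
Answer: -9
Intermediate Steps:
h = 0
A(C) = 9 (A(C) = -3*(0 - 3) = -3*(-3) = 9)
-A(248) = -1*9 = -9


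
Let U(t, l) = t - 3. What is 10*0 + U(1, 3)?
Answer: -2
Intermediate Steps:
U(t, l) = -3 + t
10*0 + U(1, 3) = 10*0 + (-3 + 1) = 0 - 2 = -2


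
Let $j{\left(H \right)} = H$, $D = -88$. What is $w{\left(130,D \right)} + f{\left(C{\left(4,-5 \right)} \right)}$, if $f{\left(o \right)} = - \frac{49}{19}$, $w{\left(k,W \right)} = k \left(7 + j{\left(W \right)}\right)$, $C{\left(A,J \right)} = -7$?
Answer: $- \frac{200119}{19} \approx -10533.0$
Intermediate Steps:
$w{\left(k,W \right)} = k \left(7 + W\right)$
$f{\left(o \right)} = - \frac{49}{19}$ ($f{\left(o \right)} = \left(-49\right) \frac{1}{19} = - \frac{49}{19}$)
$w{\left(130,D \right)} + f{\left(C{\left(4,-5 \right)} \right)} = 130 \left(7 - 88\right) - \frac{49}{19} = 130 \left(-81\right) - \frac{49}{19} = -10530 - \frac{49}{19} = - \frac{200119}{19}$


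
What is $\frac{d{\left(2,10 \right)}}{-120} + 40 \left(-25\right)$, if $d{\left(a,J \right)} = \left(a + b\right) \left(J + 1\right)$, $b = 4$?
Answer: $- \frac{20011}{20} \approx -1000.5$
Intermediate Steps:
$d{\left(a,J \right)} = \left(1 + J\right) \left(4 + a\right)$ ($d{\left(a,J \right)} = \left(a + 4\right) \left(J + 1\right) = \left(4 + a\right) \left(1 + J\right) = \left(1 + J\right) \left(4 + a\right)$)
$\frac{d{\left(2,10 \right)}}{-120} + 40 \left(-25\right) = \frac{4 + 2 + 4 \cdot 10 + 10 \cdot 2}{-120} + 40 \left(-25\right) = \left(4 + 2 + 40 + 20\right) \left(- \frac{1}{120}\right) - 1000 = 66 \left(- \frac{1}{120}\right) - 1000 = - \frac{11}{20} - 1000 = - \frac{20011}{20}$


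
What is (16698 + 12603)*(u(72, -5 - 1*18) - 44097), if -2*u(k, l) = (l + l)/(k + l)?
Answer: -63311549730/49 ≈ -1.2921e+9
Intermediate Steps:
u(k, l) = -l/(k + l) (u(k, l) = -(l + l)/(2*(k + l)) = -2*l/(2*(k + l)) = -l/(k + l))
(16698 + 12603)*(u(72, -5 - 1*18) - 44097) = (16698 + 12603)*(-(-5 - 1*18)/(72 + (-5 - 1*18)) - 44097) = 29301*(-(-5 - 18)/(72 + (-5 - 18)) - 44097) = 29301*(-1*(-23)/(72 - 23) - 44097) = 29301*(-1*(-23)/49 - 44097) = 29301*(-1*(-23)*1/49 - 44097) = 29301*(23/49 - 44097) = 29301*(-2160730/49) = -63311549730/49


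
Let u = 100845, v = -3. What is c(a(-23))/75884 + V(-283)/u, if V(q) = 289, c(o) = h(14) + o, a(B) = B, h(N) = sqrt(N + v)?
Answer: 19611041/7652521980 + sqrt(11)/75884 ≈ 0.0026064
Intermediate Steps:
h(N) = sqrt(-3 + N) (h(N) = sqrt(N - 3) = sqrt(-3 + N))
c(o) = o + sqrt(11) (c(o) = sqrt(-3 + 14) + o = sqrt(11) + o = o + sqrt(11))
c(a(-23))/75884 + V(-283)/u = (-23 + sqrt(11))/75884 + 289/100845 = (-23 + sqrt(11))*(1/75884) + 289*(1/100845) = (-23/75884 + sqrt(11)/75884) + 289/100845 = 19611041/7652521980 + sqrt(11)/75884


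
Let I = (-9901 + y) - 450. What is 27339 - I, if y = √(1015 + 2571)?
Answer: 37690 - √3586 ≈ 37630.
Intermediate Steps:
y = √3586 ≈ 59.883
I = -10351 + √3586 (I = (-9901 + √3586) - 450 = -10351 + √3586 ≈ -10291.)
27339 - I = 27339 - (-10351 + √3586) = 27339 + (10351 - √3586) = 37690 - √3586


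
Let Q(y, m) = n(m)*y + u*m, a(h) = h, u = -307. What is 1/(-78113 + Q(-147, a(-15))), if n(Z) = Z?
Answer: -1/71303 ≈ -1.4025e-5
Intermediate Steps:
Q(y, m) = -307*m + m*y (Q(y, m) = m*y - 307*m = -307*m + m*y)
1/(-78113 + Q(-147, a(-15))) = 1/(-78113 - 15*(-307 - 147)) = 1/(-78113 - 15*(-454)) = 1/(-78113 + 6810) = 1/(-71303) = -1/71303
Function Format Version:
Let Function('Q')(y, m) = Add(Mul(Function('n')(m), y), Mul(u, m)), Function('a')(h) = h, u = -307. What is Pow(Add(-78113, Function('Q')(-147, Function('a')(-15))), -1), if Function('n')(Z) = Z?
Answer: Rational(-1, 71303) ≈ -1.4025e-5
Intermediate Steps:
Function('Q')(y, m) = Add(Mul(-307, m), Mul(m, y)) (Function('Q')(y, m) = Add(Mul(m, y), Mul(-307, m)) = Add(Mul(-307, m), Mul(m, y)))
Pow(Add(-78113, Function('Q')(-147, Function('a')(-15))), -1) = Pow(Add(-78113, Mul(-15, Add(-307, -147))), -1) = Pow(Add(-78113, Mul(-15, -454)), -1) = Pow(Add(-78113, 6810), -1) = Pow(-71303, -1) = Rational(-1, 71303)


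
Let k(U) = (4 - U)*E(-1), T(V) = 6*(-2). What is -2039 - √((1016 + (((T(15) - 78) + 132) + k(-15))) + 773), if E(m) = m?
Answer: -2039 - 2*√453 ≈ -2081.6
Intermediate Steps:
T(V) = -12
k(U) = -4 + U (k(U) = (4 - U)*(-1) = -4 + U)
-2039 - √((1016 + (((T(15) - 78) + 132) + k(-15))) + 773) = -2039 - √((1016 + (((-12 - 78) + 132) + (-4 - 15))) + 773) = -2039 - √((1016 + ((-90 + 132) - 19)) + 773) = -2039 - √((1016 + (42 - 19)) + 773) = -2039 - √((1016 + 23) + 773) = -2039 - √(1039 + 773) = -2039 - √1812 = -2039 - 2*√453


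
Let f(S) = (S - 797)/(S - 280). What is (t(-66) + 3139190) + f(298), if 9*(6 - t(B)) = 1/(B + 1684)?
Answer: 7618761410/2427 ≈ 3.1392e+6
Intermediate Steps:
f(S) = (-797 + S)/(-280 + S)
t(B) = 6 - 1/(9*(1684 + B)) (t(B) = 6 - 1/(9*(B + 1684)) = 6 - 1/(9*(1684 + B)))
(t(-66) + 3139190) + f(298) = ((90935 + 54*(-66))/(9*(1684 - 66)) + 3139190) + (-797 + 298)/(-280 + 298) = ((⅑)*(90935 - 3564)/1618 + 3139190) - 499/18 = ((⅑)*(1/1618)*87371 + 3139190) + (1/18)*(-499) = (87371/14562 + 3139190) - 499/18 = 45712972151/14562 - 499/18 = 7618761410/2427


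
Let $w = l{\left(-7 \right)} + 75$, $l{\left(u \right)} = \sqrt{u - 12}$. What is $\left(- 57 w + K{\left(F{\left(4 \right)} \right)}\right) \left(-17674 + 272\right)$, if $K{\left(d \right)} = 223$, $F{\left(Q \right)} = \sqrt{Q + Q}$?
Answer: $70512904 + 991914 i \sqrt{19} \approx 7.0513 \cdot 10^{7} + 4.3237 \cdot 10^{6} i$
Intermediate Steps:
$F{\left(Q \right)} = \sqrt{2} \sqrt{Q}$ ($F{\left(Q \right)} = \sqrt{2 Q} = \sqrt{2} \sqrt{Q}$)
$l{\left(u \right)} = \sqrt{-12 + u}$
$w = 75 + i \sqrt{19}$ ($w = \sqrt{-12 - 7} + 75 = \sqrt{-19} + 75 = i \sqrt{19} + 75 = 75 + i \sqrt{19} \approx 75.0 + 4.3589 i$)
$\left(- 57 w + K{\left(F{\left(4 \right)} \right)}\right) \left(-17674 + 272\right) = \left(- 57 \left(75 + i \sqrt{19}\right) + 223\right) \left(-17674 + 272\right) = \left(\left(-4275 - 57 i \sqrt{19}\right) + 223\right) \left(-17402\right) = \left(-4052 - 57 i \sqrt{19}\right) \left(-17402\right) = 70512904 + 991914 i \sqrt{19}$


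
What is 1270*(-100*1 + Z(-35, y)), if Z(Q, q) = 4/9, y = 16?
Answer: -1137920/9 ≈ -1.2644e+5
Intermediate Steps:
Z(Q, q) = 4/9 (Z(Q, q) = 4*(⅑) = 4/9)
1270*(-100*1 + Z(-35, y)) = 1270*(-100*1 + 4/9) = 1270*(-100 + 4/9) = 1270*(-896/9) = -1137920/9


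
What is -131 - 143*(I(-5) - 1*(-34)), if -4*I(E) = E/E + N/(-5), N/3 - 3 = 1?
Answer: -100861/20 ≈ -5043.0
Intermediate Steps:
N = 12 (N = 9 + 3*1 = 9 + 3 = 12)
I(E) = 7/20 (I(E) = -(E/E + 12/(-5))/4 = -(1 + 12*(-⅕))/4 = -(1 - 12/5)/4 = -¼*(-7/5) = 7/20)
-131 - 143*(I(-5) - 1*(-34)) = -131 - 143*(7/20 - 1*(-34)) = -131 - 143*(7/20 + 34) = -131 - 143*687/20 = -131 - 98241/20 = -100861/20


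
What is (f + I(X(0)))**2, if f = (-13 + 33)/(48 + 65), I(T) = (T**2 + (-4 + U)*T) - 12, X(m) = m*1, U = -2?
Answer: 1784896/12769 ≈ 139.78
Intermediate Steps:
X(m) = m
I(T) = -12 + T**2 - 6*T (I(T) = (T**2 + (-4 - 2)*T) - 12 = (T**2 - 6*T) - 12 = -12 + T**2 - 6*T)
f = 20/113 ≈ 0.17699
(f + I(X(0)))**2 = (20/113 + (-12 + 0**2 - 6*0))**2 = (20/113 + (-12 + 0 + 0))**2 = (20/113 - 12)**2 = (-1336/113)**2 = 1784896/12769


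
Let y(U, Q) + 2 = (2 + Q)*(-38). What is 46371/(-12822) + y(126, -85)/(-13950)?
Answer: -114548399/29811150 ≈ -3.8425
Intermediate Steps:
y(U, Q) = -78 - 38*Q (y(U, Q) = -2 + (2 + Q)*(-38) = -2 + (-76 - 38*Q) = -78 - 38*Q)
46371/(-12822) + y(126, -85)/(-13950) = 46371/(-12822) + (-78 - 38*(-85))/(-13950) = 46371*(-1/12822) + (-78 + 3230)*(-1/13950) = -15457/4274 + 3152*(-1/13950) = -15457/4274 - 1576/6975 = -114548399/29811150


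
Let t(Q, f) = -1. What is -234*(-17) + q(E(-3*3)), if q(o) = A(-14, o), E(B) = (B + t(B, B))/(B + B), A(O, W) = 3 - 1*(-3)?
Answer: 3984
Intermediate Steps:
A(O, W) = 6 (A(O, W) = 3 + 3 = 6)
E(B) = (-1 + B)/(2*B) (E(B) = (B - 1)/(B + B) = (-1 + B)/((2*B)) = (-1 + B)*(1/(2*B)) = (-1 + B)/(2*B))
q(o) = 6
-234*(-17) + q(E(-3*3)) = -234*(-17) + 6 = 3978 + 6 = 3984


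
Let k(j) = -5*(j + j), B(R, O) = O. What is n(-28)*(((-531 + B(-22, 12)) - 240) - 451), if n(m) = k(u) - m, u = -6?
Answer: -106480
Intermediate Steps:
k(j) = -10*j
n(m) = 60 - m (n(m) = -10*(-6) - m = 60 - m)
n(-28)*(((-531 + B(-22, 12)) - 240) - 451) = (60 - 1*(-28))*(((-531 + 12) - 240) - 451) = (60 + 28)*((-519 - 240) - 451) = 88*(-759 - 451) = 88*(-1210) = -106480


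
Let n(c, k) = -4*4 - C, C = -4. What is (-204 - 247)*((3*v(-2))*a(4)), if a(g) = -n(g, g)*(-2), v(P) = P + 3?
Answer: 32472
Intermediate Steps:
v(P) = 3 + P
n(c, k) = -12 (n(c, k) = -4*4 - 1*(-4) = -16 + 4 = -12)
a(g) = -24 (a(g) = -1*(-12)*(-2) = 12*(-2) = -24)
(-204 - 247)*((3*v(-2))*a(4)) = (-204 - 247)*((3*(3 - 2))*(-24)) = -451*3*1*(-24) = -1353*(-24) = -451*(-72) = 32472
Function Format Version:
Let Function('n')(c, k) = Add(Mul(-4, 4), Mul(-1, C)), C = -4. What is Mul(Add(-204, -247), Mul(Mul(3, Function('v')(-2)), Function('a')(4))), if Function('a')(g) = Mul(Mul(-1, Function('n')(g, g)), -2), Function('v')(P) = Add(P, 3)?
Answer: 32472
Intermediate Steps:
Function('v')(P) = Add(3, P)
Function('n')(c, k) = -12 (Function('n')(c, k) = Add(Mul(-4, 4), Mul(-1, -4)) = Add(-16, 4) = -12)
Function('a')(g) = -24 (Function('a')(g) = Mul(Mul(-1, -12), -2) = Mul(12, -2) = -24)
Mul(Add(-204, -247), Mul(Mul(3, Function('v')(-2)), Function('a')(4))) = Mul(Add(-204, -247), Mul(Mul(3, Add(3, -2)), -24)) = Mul(-451, Mul(Mul(3, 1), -24)) = Mul(-451, Mul(3, -24)) = Mul(-451, -72) = 32472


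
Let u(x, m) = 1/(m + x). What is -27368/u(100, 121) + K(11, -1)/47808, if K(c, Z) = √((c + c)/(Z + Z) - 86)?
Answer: -6048328 + I*√97/47808 ≈ -6.0483e+6 + 0.00020601*I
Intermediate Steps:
K(c, Z) = √(-86 + c/Z) (K(c, Z) = √((2*c)/((2*Z)) - 86) = √((2*c)*(1/(2*Z)) - 86) = √(c/Z - 86) = √(-86 + c/Z))
-27368/u(100, 121) + K(11, -1)/47808 = -27368/(1/(121 + 100)) + √(-86 + 11/(-1))/47808 = -27368/(1/221) + √(-86 + 11*(-1))*(1/47808) = -27368/1/221 + √(-86 - 11)*(1/47808) = -27368*221 + √(-97)*(1/47808) = -6048328 + (I*√97)*(1/47808) = -6048328 + I*√97/47808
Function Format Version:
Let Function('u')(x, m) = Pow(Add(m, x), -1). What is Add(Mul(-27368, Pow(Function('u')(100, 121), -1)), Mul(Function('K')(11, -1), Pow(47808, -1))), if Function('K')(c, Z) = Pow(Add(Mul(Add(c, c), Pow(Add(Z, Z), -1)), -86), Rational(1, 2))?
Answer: Add(-6048328, Mul(Rational(1, 47808), I, Pow(97, Rational(1, 2)))) ≈ Add(-6.0483e+6, Mul(0.00020601, I))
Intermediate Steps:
Function('K')(c, Z) = Pow(Add(-86, Mul(c, Pow(Z, -1))), Rational(1, 2)) (Function('K')(c, Z) = Pow(Add(Mul(Mul(2, c), Pow(Mul(2, Z), -1)), -86), Rational(1, 2)) = Pow(Add(Mul(Mul(2, c), Mul(Rational(1, 2), Pow(Z, -1))), -86), Rational(1, 2)) = Pow(Add(Mul(c, Pow(Z, -1)), -86), Rational(1, 2)) = Pow(Add(-86, Mul(c, Pow(Z, -1))), Rational(1, 2)))
Add(Mul(-27368, Pow(Function('u')(100, 121), -1)), Mul(Function('K')(11, -1), Pow(47808, -1))) = Add(Mul(-27368, Pow(Pow(Add(121, 100), -1), -1)), Mul(Pow(Add(-86, Mul(11, Pow(-1, -1))), Rational(1, 2)), Pow(47808, -1))) = Add(Mul(-27368, Pow(Pow(221, -1), -1)), Mul(Pow(Add(-86, Mul(11, -1)), Rational(1, 2)), Rational(1, 47808))) = Add(Mul(-27368, Pow(Rational(1, 221), -1)), Mul(Pow(Add(-86, -11), Rational(1, 2)), Rational(1, 47808))) = Add(Mul(-27368, 221), Mul(Pow(-97, Rational(1, 2)), Rational(1, 47808))) = Add(-6048328, Mul(Mul(I, Pow(97, Rational(1, 2))), Rational(1, 47808))) = Add(-6048328, Mul(Rational(1, 47808), I, Pow(97, Rational(1, 2))))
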